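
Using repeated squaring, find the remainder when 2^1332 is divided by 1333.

2^1 ≡ 2 (mod 1333)
2^2 ≡ 2^2 = 4 ≡ 4 (mod 1333)
2^4 ≡ 4^2 = 16 ≡ 16 (mod 1333)
2^8 ≡ 16^2 = 256 ≡ 256 (mod 1333)
2^16 ≡ 256^2 = 65536 ≡ 219 (mod 1333)
2^32 ≡ 219^2 = 47961 ≡ 1306 (mod 1333)
2^64 ≡ 1306^2 = 1705636 ≡ 729 (mod 1333)
2^128 ≡ 729^2 = 531441 ≡ 907 (mod 1333)
2^256 ≡ 907^2 = 822649 ≡ 188 (mod 1333)
2^512 ≡ 188^2 = 35344 ≡ 686 (mod 1333)
2^1024 ≡ 686^2 = 470596 ≡ 47 (mod 1333)
1332 = 1024 + 256 + 32 + 16 + 4 in binary powers of 2.
So 2^1332 ≡ 47 · 188 · 1306 · 219 · 16 ≡ 4 (mod 1333).
Since 4 ≠ 1, base 2 is a Fermat witness: 1333 is composite.

4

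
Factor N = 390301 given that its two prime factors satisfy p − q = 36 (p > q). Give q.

607

Since p = q + 36, we have 390301 = q(q + 36), so q² + 36q − 390301 = 0.
Discriminant: 36² + 4·390301 = 1296 + 1561204 = 1562500; √1562500 = 1250.
q = (−36 + 1250)/2 = 607, and p = q + 36 = 643.
Check: 607 · 643 = 390301.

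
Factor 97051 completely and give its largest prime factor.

61

97051 = 37 · 2623
2623 = 43 · 61
61 is prime.
So 97051 = 37 · 43 · 61; the largest prime factor is 61.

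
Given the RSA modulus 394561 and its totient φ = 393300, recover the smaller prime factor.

571

φ(n) = (p−1)(q−1) = n − (p+q) + 1, so p + q = 394561 − 393300 + 1 = 1262.
p and q are the roots of t² − 1262t + 394561 = 0.
Discriminant: 1262² − 4·394561 = 1592644 − 1578244 = 14400; √14400 = 120.
q = (1262 − 120)/2 = 571, p = (1262 + 120)/2 = 691.
Check: 571 · 691 = 394561.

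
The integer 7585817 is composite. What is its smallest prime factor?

79

7585817 is odd.
Digit sum 41, not divisible by 3.
Ends in 7: not divisible by 5.
7: 7585817 = 7·1083688 + 1
11: 7585817 = 11·689619 + 8
13: 7585817 = 13·583524 + 5
17: 7585817 = 17·446224 + 9
19: 7585817 = 19·399253 + 10
23: 7585817 = 23·329818 + 3
29: 7585817 = 29·261579 + 26
31: 7585817 = 31·244703 + 24
37: 7585817 = 37·205022 + 3
41: 7585817 = 41·185019 + 38
43: 7585817 = 43·176414 + 15
47: 7585817 = 47·161400 + 17
53: 7585817 = 53·143128 + 33
59: 7585817 = 59·128573 + 10
61: 7585817 = 61·124357 + 40
67: 7585817 = 67·113221 + 10
71: 7585817 = 71·106842 + 35
73: 7585817 = 73·103915 + 22
79: 7585817 = 79·96023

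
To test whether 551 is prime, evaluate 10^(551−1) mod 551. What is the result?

10^1 ≡ 10 (mod 551)
10^2 ≡ 10^2 = 100 ≡ 100 (mod 551)
10^4 ≡ 100^2 = 10000 ≡ 82 (mod 551)
10^8 ≡ 82^2 = 6724 ≡ 112 (mod 551)
10^16 ≡ 112^2 = 12544 ≡ 422 (mod 551)
10^32 ≡ 422^2 = 178084 ≡ 111 (mod 551)
10^64 ≡ 111^2 = 12321 ≡ 199 (mod 551)
10^128 ≡ 199^2 = 39601 ≡ 480 (mod 551)
10^256 ≡ 480^2 = 230400 ≡ 82 (mod 551)
10^512 ≡ 82^2 = 6724 ≡ 112 (mod 551)
550 = 512 + 32 + 4 + 2 in binary powers of 2.
So 10^550 ≡ 112 · 111 · 82 · 100 ≡ 237 (mod 551).
Since 237 ≠ 1, base 10 is a Fermat witness: 551 is composite.

237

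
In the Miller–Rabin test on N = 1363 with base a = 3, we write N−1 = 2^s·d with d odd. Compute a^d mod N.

108

1363 − 1 = 1362 = 2^1 · 681, so d = 681.
3^1 ≡ 3 (mod 1363)
3^2 ≡ 3^2 = 9 ≡ 9 (mod 1363)
3^4 ≡ 9^2 = 81 ≡ 81 (mod 1363)
3^8 ≡ 81^2 = 6561 ≡ 1109 (mod 1363)
3^16 ≡ 1109^2 = 1229881 ≡ 455 (mod 1363)
3^32 ≡ 455^2 = 207025 ≡ 1212 (mod 1363)
3^64 ≡ 1212^2 = 1468944 ≡ 993 (mod 1363)
3^128 ≡ 993^2 = 986049 ≡ 600 (mod 1363)
3^256 ≡ 600^2 = 360000 ≡ 168 (mod 1363)
3^512 ≡ 168^2 = 28224 ≡ 964 (mod 1363)
681 = 512 + 128 + 32 + 8 + 1 in binary powers of 2.
So 3^681 ≡ 964 · 600 · 1212 · 1109 · 3 ≡ 108 (mod 1363).
Squaring chain: 108; never reaches −1, so base 3 is a Miller–Rabin witness that 1363 is composite.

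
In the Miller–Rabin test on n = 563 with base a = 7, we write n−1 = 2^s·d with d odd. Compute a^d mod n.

563 − 1 = 562 = 2^1 · 281, so d = 281.
7^1 ≡ 7 (mod 563)
7^2 ≡ 7^2 = 49 ≡ 49 (mod 563)
7^4 ≡ 49^2 = 2401 ≡ 149 (mod 563)
7^8 ≡ 149^2 = 22201 ≡ 244 (mod 563)
7^16 ≡ 244^2 = 59536 ≡ 421 (mod 563)
7^32 ≡ 421^2 = 177241 ≡ 459 (mod 563)
7^64 ≡ 459^2 = 210681 ≡ 119 (mod 563)
7^128 ≡ 119^2 = 14161 ≡ 86 (mod 563)
7^256 ≡ 86^2 = 7396 ≡ 77 (mod 563)
281 = 256 + 16 + 8 + 1 in binary powers of 2.
So 7^281 ≡ 77 · 421 · 244 · 7 ≡ 1 (mod 563).
Since 7^d ≡ 1 (mod 563), base 7 does not prove 563 composite.

1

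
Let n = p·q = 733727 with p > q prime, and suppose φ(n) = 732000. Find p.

φ(n) = (p−1)(q−1) = n − (p+q) + 1, so p + q = 733727 − 732000 + 1 = 1728.
p and q are the roots of t² − 1728t + 733727 = 0.
Discriminant: 1728² − 4·733727 = 2985984 − 2934908 = 51076; √51076 = 226.
q = (1728 − 226)/2 = 751, p = (1728 + 226)/2 = 977.
Check: 751 · 977 = 733727.

977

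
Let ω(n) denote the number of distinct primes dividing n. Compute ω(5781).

3

5781 = 3 · 1927
1927 = 41 · 47
5781 = 3 · 41 · 47, which has 3 distinct prime factors.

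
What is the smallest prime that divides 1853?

1853 is odd.
Digit sum 17, not divisible by 3.
Ends in 3: not divisible by 5.
7: 1853 = 7·264 + 5
11: 1853 = 11·168 + 5
13: 1853 = 13·142 + 7
17: 1853 = 17·109

17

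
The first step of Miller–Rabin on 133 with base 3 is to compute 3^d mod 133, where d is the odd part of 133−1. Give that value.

133 − 1 = 132 = 2^2 · 33, so d = 33.
3^1 ≡ 3 (mod 133)
3^2 ≡ 3^2 = 9 ≡ 9 (mod 133)
3^4 ≡ 9^2 = 81 ≡ 81 (mod 133)
3^8 ≡ 81^2 = 6561 ≡ 44 (mod 133)
3^16 ≡ 44^2 = 1936 ≡ 74 (mod 133)
3^32 ≡ 74^2 = 5476 ≡ 23 (mod 133)
33 = 32 + 1 in binary powers of 2.
So 3^33 ≡ 23 · 3 ≡ 69 (mod 133).
Squaring chain: 69 → 106; never reaches −1, so base 3 is a Miller–Rabin witness that 133 is composite.

69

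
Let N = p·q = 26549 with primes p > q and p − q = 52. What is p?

Since p = q + 52, we have 26549 = q(q + 52), so q² + 52q − 26549 = 0.
Discriminant: 52² + 4·26549 = 2704 + 106196 = 108900; √108900 = 330.
q = (−52 + 330)/2 = 139, and p = q + 52 = 191.
Check: 139 · 191 = 26549.

191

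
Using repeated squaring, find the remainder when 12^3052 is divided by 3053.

522

12^1 ≡ 12 (mod 3053)
12^2 ≡ 12^2 = 144 ≡ 144 (mod 3053)
12^4 ≡ 144^2 = 20736 ≡ 2418 (mod 3053)
12^8 ≡ 2418^2 = 5846724 ≡ 229 (mod 3053)
12^16 ≡ 229^2 = 52441 ≡ 540 (mod 3053)
12^32 ≡ 540^2 = 291600 ≡ 1565 (mod 3053)
12^64 ≡ 1565^2 = 2449225 ≡ 719 (mod 3053)
12^128 ≡ 719^2 = 516961 ≡ 1004 (mod 3053)
12^256 ≡ 1004^2 = 1008016 ≡ 526 (mod 3053)
12^512 ≡ 526^2 = 276676 ≡ 1906 (mod 3053)
12^1024 ≡ 1906^2 = 3632836 ≡ 2819 (mod 3053)
12^2048 ≡ 2819^2 = 7946761 ≡ 2855 (mod 3053)
3052 = 2048 + 512 + 256 + 128 + 64 + 32 + 8 + 4 in binary powers of 2.
So 12^3052 ≡ 2855 · 1906 · 526 · 1004 · 719 · 1565 · 229 · 2418 ≡ 522 (mod 3053).
Since 522 ≠ 1, base 12 is a Fermat witness: 3053 is composite.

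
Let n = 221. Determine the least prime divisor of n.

13

221 is odd.
Digit sum 5, not divisible by 3.
Ends in 1: not divisible by 5.
7: 221 = 7·31 + 4
11: 221 = 11·20 + 1
13: 221 = 13·17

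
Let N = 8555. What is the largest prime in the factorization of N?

8555 = 5 · 1711
1711 = 29 · 59
59 is prime.
So 8555 = 5 · 29 · 59; the largest prime factor is 59.

59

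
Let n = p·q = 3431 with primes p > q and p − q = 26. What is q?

Since p = q + 26, we have 3431 = q(q + 26), so q² + 26q − 3431 = 0.
Discriminant: 26² + 4·3431 = 676 + 13724 = 14400; √14400 = 120.
q = (−26 + 120)/2 = 47, and p = q + 26 = 73.
Check: 47 · 73 = 3431.

47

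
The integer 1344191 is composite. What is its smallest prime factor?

1344191 is odd.
Digit sum 23, not divisible by 3.
Ends in 1: not divisible by 5.
7: 1344191 = 7·192027 + 2
11: 1344191 = 11·122199 + 2
13: 1344191 = 13·103399 + 4
17: 1344191 = 17·79070 + 1
19: 1344191 = 19·70746 + 17
23: 1344191 = 23·58443 + 2
29: 1344191 = 29·46351 + 12
31: 1344191 = 31·43361

31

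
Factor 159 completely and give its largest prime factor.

159 = 3 · 53
53 is prime.
So 159 = 3 · 53; the largest prime factor is 53.

53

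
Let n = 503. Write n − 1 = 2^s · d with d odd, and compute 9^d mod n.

1

503 − 1 = 502 = 2^1 · 251, so d = 251.
9^1 ≡ 9 (mod 503)
9^2 ≡ 9^2 = 81 ≡ 81 (mod 503)
9^4 ≡ 81^2 = 6561 ≡ 22 (mod 503)
9^8 ≡ 22^2 = 484 ≡ 484 (mod 503)
9^16 ≡ 484^2 = 234256 ≡ 361 (mod 503)
9^32 ≡ 361^2 = 130321 ≡ 44 (mod 503)
9^64 ≡ 44^2 = 1936 ≡ 427 (mod 503)
9^128 ≡ 427^2 = 182329 ≡ 243 (mod 503)
251 = 128 + 64 + 32 + 16 + 8 + 2 + 1 in binary powers of 2.
So 9^251 ≡ 243 · 427 · 44 · 361 · 484 · 81 · 9 ≡ 1 (mod 503).
Since 9^d ≡ 1 (mod 503), base 9 does not prove 503 composite.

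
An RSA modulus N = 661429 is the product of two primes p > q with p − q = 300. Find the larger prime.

Since p = q + 300, we have 661429 = q(q + 300), so q² + 300q − 661429 = 0.
Discriminant: 300² + 4·661429 = 90000 + 2645716 = 2735716; √2735716 = 1654.
q = (−300 + 1654)/2 = 677, and p = q + 300 = 977.
Check: 677 · 977 = 661429.

977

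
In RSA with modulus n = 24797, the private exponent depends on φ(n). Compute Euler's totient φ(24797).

24480

Factor: 24797 = 137 · 181.
φ(24797) = (137−1) · (181−1) = 136 · 180 = 24480.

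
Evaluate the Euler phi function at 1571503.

Factor: 1571503 = 53 · 149 · 199.
φ(1571503) = (53−1) · (149−1) · (199−1) = 52 · 148 · 198 = 1523808.

1523808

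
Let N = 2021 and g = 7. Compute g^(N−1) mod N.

7^1 ≡ 7 (mod 2021)
7^2 ≡ 7^2 = 49 ≡ 49 (mod 2021)
7^4 ≡ 49^2 = 2401 ≡ 380 (mod 2021)
7^8 ≡ 380^2 = 144400 ≡ 909 (mod 2021)
7^16 ≡ 909^2 = 826281 ≡ 1713 (mod 2021)
7^32 ≡ 1713^2 = 2934369 ≡ 1898 (mod 2021)
7^64 ≡ 1898^2 = 3602404 ≡ 982 (mod 2021)
7^128 ≡ 982^2 = 964324 ≡ 307 (mod 2021)
7^256 ≡ 307^2 = 94249 ≡ 1283 (mod 2021)
7^512 ≡ 1283^2 = 1646089 ≡ 995 (mod 2021)
7^1024 ≡ 995^2 = 990025 ≡ 1756 (mod 2021)
2020 = 1024 + 512 + 256 + 128 + 64 + 32 + 4 in binary powers of 2.
So 7^2020 ≡ 1756 · 995 · 1283 · 307 · 982 · 1898 · 380 ≡ 294 (mod 2021).
Since 294 ≠ 1, base 7 is a Fermat witness: 2021 is composite.

294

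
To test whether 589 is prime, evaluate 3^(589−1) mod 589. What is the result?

562

3^1 ≡ 3 (mod 589)
3^2 ≡ 3^2 = 9 ≡ 9 (mod 589)
3^4 ≡ 9^2 = 81 ≡ 81 (mod 589)
3^8 ≡ 81^2 = 6561 ≡ 82 (mod 589)
3^16 ≡ 82^2 = 6724 ≡ 245 (mod 589)
3^32 ≡ 245^2 = 60025 ≡ 536 (mod 589)
3^64 ≡ 536^2 = 287296 ≡ 453 (mod 589)
3^128 ≡ 453^2 = 205209 ≡ 237 (mod 589)
3^256 ≡ 237^2 = 56169 ≡ 214 (mod 589)
3^512 ≡ 214^2 = 45796 ≡ 443 (mod 589)
588 = 512 + 64 + 8 + 4 in binary powers of 2.
So 3^588 ≡ 443 · 453 · 82 · 81 ≡ 562 (mod 589).
Since 562 ≠ 1, base 3 is a Fermat witness: 589 is composite.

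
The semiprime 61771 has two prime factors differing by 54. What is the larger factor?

Since p = q + 54, we have 61771 = q(q + 54), so q² + 54q − 61771 = 0.
Discriminant: 54² + 4·61771 = 2916 + 247084 = 250000; √250000 = 500.
q = (−54 + 500)/2 = 223, and p = q + 54 = 277.
Check: 223 · 277 = 61771.

277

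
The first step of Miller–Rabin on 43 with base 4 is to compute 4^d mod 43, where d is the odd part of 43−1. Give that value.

1

43 − 1 = 42 = 2^1 · 21, so d = 21.
4^1 ≡ 4 (mod 43)
4^2 ≡ 4^2 = 16 ≡ 16 (mod 43)
4^4 ≡ 16^2 = 256 ≡ 41 (mod 43)
4^8 ≡ 41^2 = 1681 ≡ 4 (mod 43)
4^16 ≡ 4^2 = 16 ≡ 16 (mod 43)
21 = 16 + 4 + 1 in binary powers of 2.
So 4^21 ≡ 16 · 41 · 4 ≡ 1 (mod 43).
Since 4^d ≡ 1 (mod 43), base 4 does not prove 43 composite.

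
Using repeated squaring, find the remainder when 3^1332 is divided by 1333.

3^1 ≡ 3 (mod 1333)
3^2 ≡ 3^2 = 9 ≡ 9 (mod 1333)
3^4 ≡ 9^2 = 81 ≡ 81 (mod 1333)
3^8 ≡ 81^2 = 6561 ≡ 1229 (mod 1333)
3^16 ≡ 1229^2 = 1510441 ≡ 152 (mod 1333)
3^32 ≡ 152^2 = 23104 ≡ 443 (mod 1333)
3^64 ≡ 443^2 = 196249 ≡ 298 (mod 1333)
3^128 ≡ 298^2 = 88804 ≡ 826 (mod 1333)
3^256 ≡ 826^2 = 682276 ≡ 1113 (mod 1333)
3^512 ≡ 1113^2 = 1238769 ≡ 412 (mod 1333)
3^1024 ≡ 412^2 = 169744 ≡ 453 (mod 1333)
1332 = 1024 + 256 + 32 + 16 + 4 in binary powers of 2.
So 3^1332 ≡ 453 · 1113 · 443 · 152 · 81 ≡ 1000 (mod 1333).
Since 1000 ≠ 1, base 3 is a Fermat witness: 1333 is composite.

1000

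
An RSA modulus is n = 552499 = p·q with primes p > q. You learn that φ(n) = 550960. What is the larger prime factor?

φ(n) = (p−1)(q−1) = n − (p+q) + 1, so p + q = 552499 − 550960 + 1 = 1540.
p and q are the roots of t² − 1540t + 552499 = 0.
Discriminant: 1540² − 4·552499 = 2371600 − 2209996 = 161604; √161604 = 402.
q = (1540 − 402)/2 = 569, p = (1540 + 402)/2 = 971.
Check: 569 · 971 = 552499.

971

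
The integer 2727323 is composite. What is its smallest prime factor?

2727323 is odd.
Digit sum 26, not divisible by 3.
Ends in 3: not divisible by 5.
7: 2727323 = 7·389617 + 4
11: 2727323 = 11·247938 + 5
13: 2727323 = 13·209794 + 1
17: 2727323 = 17·160430 + 13
19: 2727323 = 19·143543 + 6
23: 2727323 = 23·118579 + 6
29: 2727323 = 29·94045 + 18
31: 2727323 = 31·87978 + 5
37: 2727323 = 37·73711 + 16
41: 2727323 = 41·66520 + 3
43: 2727323 = 43·63426 + 5
47: 2727323 = 47·58028 + 7
53: 2727323 = 53·51458 + 49
59: 2727323 = 59·46225 + 48
61: 2727323 = 61·44710 + 13
67: 2727323 = 67·40706 + 21
71: 2727323 = 71·38413

71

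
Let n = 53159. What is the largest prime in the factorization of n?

59

53159 = 17 · 3127
3127 = 53 · 59
59 is prime.
So 53159 = 17 · 53 · 59; the largest prime factor is 59.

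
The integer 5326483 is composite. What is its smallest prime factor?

37

5326483 is odd.
Digit sum 31, not divisible by 3.
Ends in 3: not divisible by 5.
7: 5326483 = 7·760926 + 1
11: 5326483 = 11·484225 + 8
13: 5326483 = 13·409729 + 6
17: 5326483 = 17·313322 + 9
19: 5326483 = 19·280341 + 4
23: 5326483 = 23·231586 + 5
29: 5326483 = 29·183671 + 24
31: 5326483 = 31·171822 + 1
37: 5326483 = 37·143959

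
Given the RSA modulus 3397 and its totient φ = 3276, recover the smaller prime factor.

φ(n) = (p−1)(q−1) = n − (p+q) + 1, so p + q = 3397 − 3276 + 1 = 122.
p and q are the roots of t² − 122t + 3397 = 0.
Discriminant: 122² − 4·3397 = 14884 − 13588 = 1296; √1296 = 36.
q = (122 − 36)/2 = 43, p = (122 + 36)/2 = 79.
Check: 43 · 79 = 3397.

43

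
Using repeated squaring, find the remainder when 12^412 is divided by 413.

289

12^1 ≡ 12 (mod 413)
12^2 ≡ 12^2 = 144 ≡ 144 (mod 413)
12^4 ≡ 144^2 = 20736 ≡ 86 (mod 413)
12^8 ≡ 86^2 = 7396 ≡ 375 (mod 413)
12^16 ≡ 375^2 = 140625 ≡ 205 (mod 413)
12^32 ≡ 205^2 = 42025 ≡ 312 (mod 413)
12^64 ≡ 312^2 = 97344 ≡ 289 (mod 413)
12^128 ≡ 289^2 = 83521 ≡ 95 (mod 413)
12^256 ≡ 95^2 = 9025 ≡ 352 (mod 413)
412 = 256 + 128 + 16 + 8 + 4 in binary powers of 2.
So 12^412 ≡ 352 · 95 · 205 · 375 · 86 ≡ 289 (mod 413).
Since 289 ≠ 1, base 12 is a Fermat witness: 413 is composite.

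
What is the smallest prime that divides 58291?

58291 is odd.
Digit sum 25, not divisible by 3.
Ends in 1: not divisible by 5.
7: 58291 = 7·8327 + 2
11: 58291 = 11·5299 + 2
13: 58291 = 13·4483 + 12
17: 58291 = 17·3428 + 15
19: 58291 = 19·3067 + 18
23: 58291 = 23·2534 + 9
29: 58291 = 29·2010 + 1
31: 58291 = 31·1880 + 11
37: 58291 = 37·1575 + 16
41: 58291 = 41·1421 + 30
43: 58291 = 43·1355 + 26
47: 58291 = 47·1240 + 11
53: 58291 = 53·1099 + 44
59: 58291 = 59·987 + 58
61: 58291 = 61·955 + 36
67: 58291 = 67·870 + 1
71: 58291 = 71·821

71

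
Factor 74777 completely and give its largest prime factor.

74777 = 37 · 2021
2021 = 43 · 47
47 is prime.
So 74777 = 37 · 43 · 47; the largest prime factor is 47.

47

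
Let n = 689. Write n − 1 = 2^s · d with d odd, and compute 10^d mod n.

36

689 − 1 = 688 = 2^4 · 43, so d = 43.
10^1 ≡ 10 (mod 689)
10^2 ≡ 10^2 = 100 ≡ 100 (mod 689)
10^4 ≡ 100^2 = 10000 ≡ 354 (mod 689)
10^8 ≡ 354^2 = 125316 ≡ 607 (mod 689)
10^16 ≡ 607^2 = 368449 ≡ 523 (mod 689)
10^32 ≡ 523^2 = 273529 ≡ 685 (mod 689)
43 = 32 + 8 + 2 + 1 in binary powers of 2.
So 10^43 ≡ 685 · 607 · 100 · 10 ≡ 36 (mod 689).
Squaring chain: 36 → 607 → 523 → 685; never reaches −1, so base 10 is a Miller–Rabin witness that 689 is composite.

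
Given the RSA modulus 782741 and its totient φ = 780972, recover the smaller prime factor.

φ(n) = (p−1)(q−1) = n − (p+q) + 1, so p + q = 782741 − 780972 + 1 = 1770.
p and q are the roots of t² − 1770t + 782741 = 0.
Discriminant: 1770² − 4·782741 = 3132900 − 3130964 = 1936; √1936 = 44.
q = (1770 − 44)/2 = 863, p = (1770 + 44)/2 = 907.
Check: 863 · 907 = 782741.

863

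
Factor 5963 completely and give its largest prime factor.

89

5963 = 67 · 89
89 is prime.
So 5963 = 67 · 89; the largest prime factor is 89.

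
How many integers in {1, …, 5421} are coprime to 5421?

3312

Factor: 5421 = 3 · 13 · 139.
φ(5421) = (3−1) · (13−1) · (139−1) = 2 · 12 · 138 = 3312.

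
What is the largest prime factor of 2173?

2173 = 41 · 53
53 is prime.
So 2173 = 41 · 53; the largest prime factor is 53.

53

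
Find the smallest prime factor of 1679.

23

1679 is odd.
Digit sum 23, not divisible by 3.
Ends in 9: not divisible by 5.
7: 1679 = 7·239 + 6
11: 1679 = 11·152 + 7
13: 1679 = 13·129 + 2
17: 1679 = 17·98 + 13
19: 1679 = 19·88 + 7
23: 1679 = 23·73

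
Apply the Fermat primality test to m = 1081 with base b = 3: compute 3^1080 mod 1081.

3^1 ≡ 3 (mod 1081)
3^2 ≡ 3^2 = 9 ≡ 9 (mod 1081)
3^4 ≡ 9^2 = 81 ≡ 81 (mod 1081)
3^8 ≡ 81^2 = 6561 ≡ 75 (mod 1081)
3^16 ≡ 75^2 = 5625 ≡ 220 (mod 1081)
3^32 ≡ 220^2 = 48400 ≡ 836 (mod 1081)
3^64 ≡ 836^2 = 698896 ≡ 570 (mod 1081)
3^128 ≡ 570^2 = 324900 ≡ 600 (mod 1081)
3^256 ≡ 600^2 = 360000 ≡ 27 (mod 1081)
3^512 ≡ 27^2 = 729 ≡ 729 (mod 1081)
3^1024 ≡ 729^2 = 531441 ≡ 670 (mod 1081)
1080 = 1024 + 32 + 16 + 8 in binary powers of 2.
So 3^1080 ≡ 670 · 836 · 220 · 75 ≡ 768 (mod 1081).
Since 768 ≠ 1, base 3 is a Fermat witness: 1081 is composite.

768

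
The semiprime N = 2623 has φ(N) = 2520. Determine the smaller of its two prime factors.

φ(n) = (p−1)(q−1) = n − (p+q) + 1, so p + q = 2623 − 2520 + 1 = 104.
p and q are the roots of t² − 104t + 2623 = 0.
Discriminant: 104² − 4·2623 = 10816 − 10492 = 324; √324 = 18.
q = (104 − 18)/2 = 43, p = (104 + 18)/2 = 61.
Check: 43 · 61 = 2623.

43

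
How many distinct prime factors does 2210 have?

4

2210 = 2 · 1105
1105 = 5 · 221
221 = 13 · 17
2210 = 2 · 5 · 13 · 17, which has 4 distinct prime factors.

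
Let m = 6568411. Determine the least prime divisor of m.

6568411 is odd.
Digit sum 31, not divisible by 3.
Ends in 1: not divisible by 5.
7: 6568411 = 7·938344 + 3
11: 6568411 = 11·597128 + 3
13: 6568411 = 13·505262 + 5
17: 6568411 = 17·386377 + 2
19: 6568411 = 19·345705 + 16
23: 6568411 = 23·285583 + 2
29: 6568411 = 29·226496 + 27
31: 6568411 = 31·211884 + 7
37: 6568411 = 37·177524 + 23
41: 6568411 = 41·160205 + 6
43: 6568411 = 43·152753 + 32
47: 6568411 = 47·139753 + 20
53: 6568411 = 53·123932 + 15
59: 6568411 = 59·111329

59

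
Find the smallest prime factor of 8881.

8881 is odd.
Digit sum 25, not divisible by 3.
Ends in 1: not divisible by 5.
7: 8881 = 7·1268 + 5
11: 8881 = 11·807 + 4
13: 8881 = 13·683 + 2
17: 8881 = 17·522 + 7
19: 8881 = 19·467 + 8
23: 8881 = 23·386 + 3
29: 8881 = 29·306 + 7
31: 8881 = 31·286 + 15
37: 8881 = 37·240 + 1
41: 8881 = 41·216 + 25
43: 8881 = 43·206 + 23
47: 8881 = 47·188 + 45
53: 8881 = 53·167 + 30
59: 8881 = 59·150 + 31
61: 8881 = 61·145 + 36
67: 8881 = 67·132 + 37
71: 8881 = 71·125 + 6
73: 8881 = 73·121 + 48
79: 8881 = 79·112 + 33
83: 8881 = 83·107

83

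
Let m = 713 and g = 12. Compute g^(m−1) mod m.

12^1 ≡ 12 (mod 713)
12^2 ≡ 12^2 = 144 ≡ 144 (mod 713)
12^4 ≡ 144^2 = 20736 ≡ 59 (mod 713)
12^8 ≡ 59^2 = 3481 ≡ 629 (mod 713)
12^16 ≡ 629^2 = 395641 ≡ 639 (mod 713)
12^32 ≡ 639^2 = 408321 ≡ 485 (mod 713)
12^64 ≡ 485^2 = 235225 ≡ 648 (mod 713)
12^128 ≡ 648^2 = 419904 ≡ 660 (mod 713)
12^256 ≡ 660^2 = 435600 ≡ 670 (mod 713)
12^512 ≡ 670^2 = 448900 ≡ 423 (mod 713)
712 = 512 + 128 + 64 + 8 in binary powers of 2.
So 12^712 ≡ 423 · 660 · 648 · 629 ≡ 100 (mod 713).
Since 100 ≠ 1, base 12 is a Fermat witness: 713 is composite.

100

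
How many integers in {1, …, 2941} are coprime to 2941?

Factor: 2941 = 17 · 173.
φ(2941) = (17−1) · (173−1) = 16 · 172 = 2752.

2752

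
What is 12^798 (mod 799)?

12^1 ≡ 12 (mod 799)
12^2 ≡ 12^2 = 144 ≡ 144 (mod 799)
12^4 ≡ 144^2 = 20736 ≡ 761 (mod 799)
12^8 ≡ 761^2 = 579121 ≡ 645 (mod 799)
12^16 ≡ 645^2 = 416025 ≡ 545 (mod 799)
12^32 ≡ 545^2 = 297025 ≡ 596 (mod 799)
12^64 ≡ 596^2 = 355216 ≡ 460 (mod 799)
12^128 ≡ 460^2 = 211600 ≡ 664 (mod 799)
12^256 ≡ 664^2 = 440896 ≡ 647 (mod 799)
12^512 ≡ 647^2 = 418609 ≡ 732 (mod 799)
798 = 512 + 256 + 16 + 8 + 4 + 2 in binary powers of 2.
So 12^798 ≡ 732 · 647 · 545 · 645 · 761 · 144 ≡ 780 (mod 799).
Since 780 ≠ 1, base 12 is a Fermat witness: 799 is composite.

780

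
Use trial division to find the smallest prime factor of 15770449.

15770449 is odd.
Digit sum 37, not divisible by 3.
Ends in 9: not divisible by 5.
7: 15770449 = 7·2252921 + 2
11: 15770449 = 11·1433677 + 2
13: 15770449 = 13·1213111 + 6
17: 15770449 = 17·927673 + 8
19: 15770449 = 19·830023 + 12
23: 15770449 = 23·685671 + 16
29: 15770449 = 29·543808 + 17
31: 15770449 = 31·508724 + 5
37: 15770449 = 37·426228 + 13
41: 15770449 = 41·384645 + 4
43: 15770449 = 43·366754 + 27
47: 15770449 = 47·335541 + 22
53: 15770449 = 53·297555 + 34
59: 15770449 = 59·267295 + 44
61: 15770449 = 61·258531 + 58
67: 15770449 = 67·235379 + 56
71: 15770449 = 71·222119

71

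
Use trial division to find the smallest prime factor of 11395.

5

11395 is odd.
Digit sum 19, not divisible by 3.
Ends in 5: divisible by 5.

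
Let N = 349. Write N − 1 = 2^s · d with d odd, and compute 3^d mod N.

348

349 − 1 = 348 = 2^2 · 87, so d = 87.
3^1 ≡ 3 (mod 349)
3^2 ≡ 3^2 = 9 ≡ 9 (mod 349)
3^4 ≡ 9^2 = 81 ≡ 81 (mod 349)
3^8 ≡ 81^2 = 6561 ≡ 279 (mod 349)
3^16 ≡ 279^2 = 77841 ≡ 14 (mod 349)
3^32 ≡ 14^2 = 196 ≡ 196 (mod 349)
3^64 ≡ 196^2 = 38416 ≡ 26 (mod 349)
87 = 64 + 16 + 4 + 2 + 1 in binary powers of 2.
So 3^87 ≡ 26 · 14 · 81 · 9 · 3 ≡ 348 (mod 349).
Since 3^d ≡ 348 (mod 349), base 3 does not prove 349 composite.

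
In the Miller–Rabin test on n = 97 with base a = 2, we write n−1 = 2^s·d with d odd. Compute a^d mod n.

97 − 1 = 96 = 2^5 · 3, so d = 3.
2^1 ≡ 2 (mod 97)
2^2 ≡ 2^2 = 4 ≡ 4 (mod 97)
3 = 2 + 1 in binary powers of 2.
So 2^3 ≡ 4 · 2 ≡ 8 (mod 97).
Squaring chain: 8 → 64 → 22 → 96 → 1; reaches −1, so base 2 does not prove 97 composite.

8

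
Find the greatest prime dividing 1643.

53

1643 = 31 · 53
53 is prime.
So 1643 = 31 · 53; the largest prime factor is 53.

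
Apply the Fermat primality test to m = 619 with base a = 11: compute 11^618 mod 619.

11^1 ≡ 11 (mod 619)
11^2 ≡ 11^2 = 121 ≡ 121 (mod 619)
11^4 ≡ 121^2 = 14641 ≡ 404 (mod 619)
11^8 ≡ 404^2 = 163216 ≡ 419 (mod 619)
11^16 ≡ 419^2 = 175561 ≡ 384 (mod 619)
11^32 ≡ 384^2 = 147456 ≡ 134 (mod 619)
11^64 ≡ 134^2 = 17956 ≡ 5 (mod 619)
11^128 ≡ 5^2 = 25 ≡ 25 (mod 619)
11^256 ≡ 25^2 = 625 ≡ 6 (mod 619)
11^512 ≡ 6^2 = 36 ≡ 36 (mod 619)
618 = 512 + 64 + 32 + 8 + 2 in binary powers of 2.
So 11^618 ≡ 36 · 5 · 134 · 419 · 121 ≡ 1 (mod 619).
Since the result is 1, base 11 gives no evidence that 619 is composite.

1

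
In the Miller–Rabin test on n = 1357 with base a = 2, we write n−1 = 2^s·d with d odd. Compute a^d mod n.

857

1357 − 1 = 1356 = 2^2 · 339, so d = 339.
2^1 ≡ 2 (mod 1357)
2^2 ≡ 2^2 = 4 ≡ 4 (mod 1357)
2^4 ≡ 4^2 = 16 ≡ 16 (mod 1357)
2^8 ≡ 16^2 = 256 ≡ 256 (mod 1357)
2^16 ≡ 256^2 = 65536 ≡ 400 (mod 1357)
2^32 ≡ 400^2 = 160000 ≡ 1231 (mod 1357)
2^64 ≡ 1231^2 = 1515361 ≡ 949 (mod 1357)
2^128 ≡ 949^2 = 900601 ≡ 910 (mod 1357)
2^256 ≡ 910^2 = 828100 ≡ 330 (mod 1357)
339 = 256 + 64 + 16 + 2 + 1 in binary powers of 2.
So 2^339 ≡ 330 · 949 · 400 · 4 · 2 ≡ 857 (mod 1357).
Squaring chain: 857 → 312; never reaches −1, so base 2 is a Miller–Rabin witness that 1357 is composite.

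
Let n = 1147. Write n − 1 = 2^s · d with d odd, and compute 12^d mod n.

1147 − 1 = 1146 = 2^1 · 573, so d = 573.
12^1 ≡ 12 (mod 1147)
12^2 ≡ 12^2 = 144 ≡ 144 (mod 1147)
12^4 ≡ 144^2 = 20736 ≡ 90 (mod 1147)
12^8 ≡ 90^2 = 8100 ≡ 71 (mod 1147)
12^16 ≡ 71^2 = 5041 ≡ 453 (mod 1147)
12^32 ≡ 453^2 = 205209 ≡ 1043 (mod 1147)
12^64 ≡ 1043^2 = 1087849 ≡ 493 (mod 1147)
12^128 ≡ 493^2 = 243049 ≡ 1032 (mod 1147)
12^256 ≡ 1032^2 = 1065024 ≡ 608 (mod 1147)
12^512 ≡ 608^2 = 369664 ≡ 330 (mod 1147)
573 = 512 + 32 + 16 + 8 + 4 + 1 in binary powers of 2.
So 12^573 ≡ 330 · 1043 · 453 · 71 · 90 · 12 ≡ 1046 (mod 1147).
Squaring chain: 1046; never reaches −1, so base 12 is a Miller–Rabin witness that 1147 is composite.

1046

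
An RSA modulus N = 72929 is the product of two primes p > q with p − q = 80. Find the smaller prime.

233

Since p = q + 80, we have 72929 = q(q + 80), so q² + 80q − 72929 = 0.
Discriminant: 80² + 4·72929 = 6400 + 291716 = 298116; √298116 = 546.
q = (−80 + 546)/2 = 233, and p = q + 80 = 313.
Check: 233 · 313 = 72929.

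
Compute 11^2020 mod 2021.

11^1 ≡ 11 (mod 2021)
11^2 ≡ 11^2 = 121 ≡ 121 (mod 2021)
11^4 ≡ 121^2 = 14641 ≡ 494 (mod 2021)
11^8 ≡ 494^2 = 244036 ≡ 1516 (mod 2021)
11^16 ≡ 1516^2 = 2298256 ≡ 379 (mod 2021)
11^32 ≡ 379^2 = 143641 ≡ 150 (mod 2021)
11^64 ≡ 150^2 = 22500 ≡ 269 (mod 2021)
11^128 ≡ 269^2 = 72361 ≡ 1626 (mod 2021)
11^256 ≡ 1626^2 = 2643876 ≡ 408 (mod 2021)
11^512 ≡ 408^2 = 166464 ≡ 742 (mod 2021)
11^1024 ≡ 742^2 = 550564 ≡ 852 (mod 2021)
2020 = 1024 + 512 + 256 + 128 + 64 + 32 + 4 in binary powers of 2.
So 11^2020 ≡ 852 · 742 · 408 · 1626 · 269 · 150 · 494 ≡ 1741 (mod 2021).
Since 1741 ≠ 1, base 11 is a Fermat witness: 2021 is composite.

1741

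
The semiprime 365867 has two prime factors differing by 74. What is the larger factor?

643

Since p = q + 74, we have 365867 = q(q + 74), so q² + 74q − 365867 = 0.
Discriminant: 74² + 4·365867 = 5476 + 1463468 = 1468944; √1468944 = 1212.
q = (−74 + 1212)/2 = 569, and p = q + 74 = 643.
Check: 569 · 643 = 365867.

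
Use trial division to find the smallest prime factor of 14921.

43

14921 is odd.
Digit sum 17, not divisible by 3.
Ends in 1: not divisible by 5.
7: 14921 = 7·2131 + 4
11: 14921 = 11·1356 + 5
13: 14921 = 13·1147 + 10
17: 14921 = 17·877 + 12
19: 14921 = 19·785 + 6
23: 14921 = 23·648 + 17
29: 14921 = 29·514 + 15
31: 14921 = 31·481 + 10
37: 14921 = 37·403 + 10
41: 14921 = 41·363 + 38
43: 14921 = 43·347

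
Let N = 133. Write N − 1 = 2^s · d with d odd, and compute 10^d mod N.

133 − 1 = 132 = 2^2 · 33, so d = 33.
10^1 ≡ 10 (mod 133)
10^2 ≡ 10^2 = 100 ≡ 100 (mod 133)
10^4 ≡ 100^2 = 10000 ≡ 25 (mod 133)
10^8 ≡ 25^2 = 625 ≡ 93 (mod 133)
10^16 ≡ 93^2 = 8649 ≡ 4 (mod 133)
10^32 ≡ 4^2 = 16 ≡ 16 (mod 133)
33 = 32 + 1 in binary powers of 2.
So 10^33 ≡ 16 · 10 ≡ 27 (mod 133).
Squaring chain: 27 → 64; never reaches −1, so base 10 is a Miller–Rabin witness that 133 is composite.

27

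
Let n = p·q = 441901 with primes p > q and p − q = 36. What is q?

647

Since p = q + 36, we have 441901 = q(q + 36), so q² + 36q − 441901 = 0.
Discriminant: 36² + 4·441901 = 1296 + 1767604 = 1768900; √1768900 = 1330.
q = (−36 + 1330)/2 = 647, and p = q + 36 = 683.
Check: 647 · 683 = 441901.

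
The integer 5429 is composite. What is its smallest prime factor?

5429 is odd.
Digit sum 20, not divisible by 3.
Ends in 9: not divisible by 5.
7: 5429 = 7·775 + 4
11: 5429 = 11·493 + 6
13: 5429 = 13·417 + 8
17: 5429 = 17·319 + 6
19: 5429 = 19·285 + 14
23: 5429 = 23·236 + 1
29: 5429 = 29·187 + 6
31: 5429 = 31·175 + 4
37: 5429 = 37·146 + 27
41: 5429 = 41·132 + 17
43: 5429 = 43·126 + 11
47: 5429 = 47·115 + 24
53: 5429 = 53·102 + 23
59: 5429 = 59·92 + 1
61: 5429 = 61·89

61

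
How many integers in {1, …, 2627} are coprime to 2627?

2520

Factor: 2627 = 37 · 71.
φ(2627) = (37−1) · (71−1) = 36 · 70 = 2520.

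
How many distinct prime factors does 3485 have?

3

3485 = 5 · 697
697 = 17 · 41
3485 = 5 · 17 · 41, which has 3 distinct prime factors.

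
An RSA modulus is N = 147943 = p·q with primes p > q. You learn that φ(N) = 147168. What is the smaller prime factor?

φ(n) = (p−1)(q−1) = n − (p+q) + 1, so p + q = 147943 − 147168 + 1 = 776.
p and q are the roots of t² − 776t + 147943 = 0.
Discriminant: 776² − 4·147943 = 602176 − 591772 = 10404; √10404 = 102.
q = (776 − 102)/2 = 337, p = (776 + 102)/2 = 439.
Check: 337 · 439 = 147943.

337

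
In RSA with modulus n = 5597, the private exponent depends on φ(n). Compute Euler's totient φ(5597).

Factor: 5597 = 29 · 193.
φ(5597) = (29−1) · (193−1) = 28 · 192 = 5376.

5376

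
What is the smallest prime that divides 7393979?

7393979 is odd.
Digit sum 47, not divisible by 3.
Ends in 9: not divisible by 5.
7: 7393979 = 7·1056282 + 5
11: 7393979 = 11·672179 + 10
13: 7393979 = 13·568767 + 8
17: 7393979 = 17·434939 + 16
19: 7393979 = 19·389156 + 15
23: 7393979 = 23·321477 + 8
29: 7393979 = 29·254964 + 23
31: 7393979 = 31·238515 + 14
37: 7393979 = 37·199837 + 10
41: 7393979 = 41·180340 + 39
43: 7393979 = 43·171953

43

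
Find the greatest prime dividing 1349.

71

1349 = 19 · 71
71 is prime.
So 1349 = 19 · 71; the largest prime factor is 71.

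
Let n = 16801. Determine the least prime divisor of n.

16801 is odd.
Digit sum 16, not divisible by 3.
Ends in 1: not divisible by 5.
7: 16801 = 7·2400 + 1
11: 16801 = 11·1527 + 4
13: 16801 = 13·1292 + 5
17: 16801 = 17·988 + 5
19: 16801 = 19·884 + 5
23: 16801 = 23·730 + 11
29: 16801 = 29·579 + 10
31: 16801 = 31·541 + 30
37: 16801 = 37·454 + 3
41: 16801 = 41·409 + 32
43: 16801 = 43·390 + 31
47: 16801 = 47·357 + 22
53: 16801 = 53·317

53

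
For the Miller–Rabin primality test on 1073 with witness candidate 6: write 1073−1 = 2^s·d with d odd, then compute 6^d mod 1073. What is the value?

734

1073 − 1 = 1072 = 2^4 · 67, so d = 67.
6^1 ≡ 6 (mod 1073)
6^2 ≡ 6^2 = 36 ≡ 36 (mod 1073)
6^4 ≡ 36^2 = 1296 ≡ 223 (mod 1073)
6^8 ≡ 223^2 = 49729 ≡ 371 (mod 1073)
6^16 ≡ 371^2 = 137641 ≡ 297 (mod 1073)
6^32 ≡ 297^2 = 88209 ≡ 223 (mod 1073)
6^64 ≡ 223^2 = 49729 ≡ 371 (mod 1073)
67 = 64 + 2 + 1 in binary powers of 2.
So 6^67 ≡ 371 · 36 · 6 ≡ 734 (mod 1073).
Squaring chain: 734 → 110 → 297 → 223; never reaches −1, so base 6 is a Miller–Rabin witness that 1073 is composite.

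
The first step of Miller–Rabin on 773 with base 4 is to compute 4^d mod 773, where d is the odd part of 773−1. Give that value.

772

773 − 1 = 772 = 2^2 · 193, so d = 193.
4^1 ≡ 4 (mod 773)
4^2 ≡ 4^2 = 16 ≡ 16 (mod 773)
4^4 ≡ 16^2 = 256 ≡ 256 (mod 773)
4^8 ≡ 256^2 = 65536 ≡ 604 (mod 773)
4^16 ≡ 604^2 = 364816 ≡ 733 (mod 773)
4^32 ≡ 733^2 = 537289 ≡ 54 (mod 773)
4^64 ≡ 54^2 = 2916 ≡ 597 (mod 773)
4^128 ≡ 597^2 = 356409 ≡ 56 (mod 773)
193 = 128 + 64 + 1 in binary powers of 2.
So 4^193 ≡ 56 · 597 · 4 ≡ 772 (mod 773).
Since 4^d ≡ 772 (mod 773), base 4 does not prove 773 composite.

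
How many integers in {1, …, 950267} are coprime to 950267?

Factor: 950267 = 83 · 107^2.
φ(950267) = (83−1) · 107^1·(107−1) = 82 · 11342 = 930044.

930044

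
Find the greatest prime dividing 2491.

53

2491 = 47 · 53
53 is prime.
So 2491 = 47 · 53; the largest prime factor is 53.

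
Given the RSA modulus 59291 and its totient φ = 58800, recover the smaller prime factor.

211

φ(n) = (p−1)(q−1) = n − (p+q) + 1, so p + q = 59291 − 58800 + 1 = 492.
p and q are the roots of t² − 492t + 59291 = 0.
Discriminant: 492² − 4·59291 = 242064 − 237164 = 4900; √4900 = 70.
q = (492 − 70)/2 = 211, p = (492 + 70)/2 = 281.
Check: 211 · 281 = 59291.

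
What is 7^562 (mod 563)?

7^1 ≡ 7 (mod 563)
7^2 ≡ 7^2 = 49 ≡ 49 (mod 563)
7^4 ≡ 49^2 = 2401 ≡ 149 (mod 563)
7^8 ≡ 149^2 = 22201 ≡ 244 (mod 563)
7^16 ≡ 244^2 = 59536 ≡ 421 (mod 563)
7^32 ≡ 421^2 = 177241 ≡ 459 (mod 563)
7^64 ≡ 459^2 = 210681 ≡ 119 (mod 563)
7^128 ≡ 119^2 = 14161 ≡ 86 (mod 563)
7^256 ≡ 86^2 = 7396 ≡ 77 (mod 563)
7^512 ≡ 77^2 = 5929 ≡ 299 (mod 563)
562 = 512 + 32 + 16 + 2 in binary powers of 2.
So 7^562 ≡ 299 · 459 · 421 · 49 ≡ 1 (mod 563).
Since the result is 1, base 7 gives no evidence that 563 is composite.

1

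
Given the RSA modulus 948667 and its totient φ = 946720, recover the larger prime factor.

φ(n) = (p−1)(q−1) = n − (p+q) + 1, so p + q = 948667 − 946720 + 1 = 1948.
p and q are the roots of t² − 1948t + 948667 = 0.
Discriminant: 1948² − 4·948667 = 3794704 − 3794668 = 36; √36 = 6.
q = (1948 − 6)/2 = 971, p = (1948 + 6)/2 = 977.
Check: 971 · 977 = 948667.

977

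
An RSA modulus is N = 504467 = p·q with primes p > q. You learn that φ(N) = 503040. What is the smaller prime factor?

641

φ(n) = (p−1)(q−1) = n − (p+q) + 1, so p + q = 504467 − 503040 + 1 = 1428.
p and q are the roots of t² − 1428t + 504467 = 0.
Discriminant: 1428² − 4·504467 = 2039184 − 2017868 = 21316; √21316 = 146.
q = (1428 − 146)/2 = 641, p = (1428 + 146)/2 = 787.
Check: 641 · 787 = 504467.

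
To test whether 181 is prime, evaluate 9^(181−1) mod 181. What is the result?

9^1 ≡ 9 (mod 181)
9^2 ≡ 9^2 = 81 ≡ 81 (mod 181)
9^4 ≡ 81^2 = 6561 ≡ 45 (mod 181)
9^8 ≡ 45^2 = 2025 ≡ 34 (mod 181)
9^16 ≡ 34^2 = 1156 ≡ 70 (mod 181)
9^32 ≡ 70^2 = 4900 ≡ 13 (mod 181)
9^64 ≡ 13^2 = 169 ≡ 169 (mod 181)
9^128 ≡ 169^2 = 28561 ≡ 144 (mod 181)
180 = 128 + 32 + 16 + 4 in binary powers of 2.
So 9^180 ≡ 144 · 13 · 70 · 45 ≡ 1 (mod 181).
Since the result is 1, base 9 gives no evidence that 181 is composite.

1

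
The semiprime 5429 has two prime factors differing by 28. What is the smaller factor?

61

Since p = q + 28, we have 5429 = q(q + 28), so q² + 28q − 5429 = 0.
Discriminant: 28² + 4·5429 = 784 + 21716 = 22500; √22500 = 150.
q = (−28 + 150)/2 = 61, and p = q + 28 = 89.
Check: 61 · 89 = 5429.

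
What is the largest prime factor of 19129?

47

19129 = 11 · 1739
1739 = 37 · 47
47 is prime.
So 19129 = 11 · 37 · 47; the largest prime factor is 47.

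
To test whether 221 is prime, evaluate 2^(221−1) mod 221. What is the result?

2^1 ≡ 2 (mod 221)
2^2 ≡ 2^2 = 4 ≡ 4 (mod 221)
2^4 ≡ 4^2 = 16 ≡ 16 (mod 221)
2^8 ≡ 16^2 = 256 ≡ 35 (mod 221)
2^16 ≡ 35^2 = 1225 ≡ 120 (mod 221)
2^32 ≡ 120^2 = 14400 ≡ 35 (mod 221)
2^64 ≡ 35^2 = 1225 ≡ 120 (mod 221)
2^128 ≡ 120^2 = 14400 ≡ 35 (mod 221)
220 = 128 + 64 + 16 + 8 + 4 in binary powers of 2.
So 2^220 ≡ 35 · 120 · 120 · 35 · 16 ≡ 16 (mod 221).
Since 16 ≠ 1, base 2 is a Fermat witness: 221 is composite.

16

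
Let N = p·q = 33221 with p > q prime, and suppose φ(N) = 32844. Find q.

139

φ(n) = (p−1)(q−1) = n − (p+q) + 1, so p + q = 33221 − 32844 + 1 = 378.
p and q are the roots of t² − 378t + 33221 = 0.
Discriminant: 378² − 4·33221 = 142884 − 132884 = 10000; √10000 = 100.
q = (378 − 100)/2 = 139, p = (378 + 100)/2 = 239.
Check: 139 · 239 = 33221.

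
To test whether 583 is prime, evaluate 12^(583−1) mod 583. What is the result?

12^1 ≡ 12 (mod 583)
12^2 ≡ 12^2 = 144 ≡ 144 (mod 583)
12^4 ≡ 144^2 = 20736 ≡ 331 (mod 583)
12^8 ≡ 331^2 = 109561 ≡ 540 (mod 583)
12^16 ≡ 540^2 = 291600 ≡ 100 (mod 583)
12^32 ≡ 100^2 = 10000 ≡ 89 (mod 583)
12^64 ≡ 89^2 = 7921 ≡ 342 (mod 583)
12^128 ≡ 342^2 = 116964 ≡ 364 (mod 583)
12^256 ≡ 364^2 = 132496 ≡ 155 (mod 583)
12^512 ≡ 155^2 = 24025 ≡ 122 (mod 583)
582 = 512 + 64 + 4 + 2 in binary powers of 2.
So 12^582 ≡ 122 · 342 · 331 · 144 ≡ 221 (mod 583).
Since 221 ≠ 1, base 12 is a Fermat witness: 583 is composite.

221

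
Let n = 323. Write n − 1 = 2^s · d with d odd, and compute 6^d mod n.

323 − 1 = 322 = 2^1 · 161, so d = 161.
6^1 ≡ 6 (mod 323)
6^2 ≡ 6^2 = 36 ≡ 36 (mod 323)
6^4 ≡ 36^2 = 1296 ≡ 4 (mod 323)
6^8 ≡ 4^2 = 16 ≡ 16 (mod 323)
6^16 ≡ 16^2 = 256 ≡ 256 (mod 323)
6^32 ≡ 256^2 = 65536 ≡ 290 (mod 323)
6^64 ≡ 290^2 = 84100 ≡ 120 (mod 323)
6^128 ≡ 120^2 = 14400 ≡ 188 (mod 323)
161 = 128 + 32 + 1 in binary powers of 2.
So 6^161 ≡ 188 · 290 · 6 ≡ 244 (mod 323).
Squaring chain: 244; never reaches −1, so base 6 is a Miller–Rabin witness that 323 is composite.

244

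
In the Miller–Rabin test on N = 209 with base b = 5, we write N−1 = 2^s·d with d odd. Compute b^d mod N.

209 − 1 = 208 = 2^4 · 13, so d = 13.
5^1 ≡ 5 (mod 209)
5^2 ≡ 5^2 = 25 ≡ 25 (mod 209)
5^4 ≡ 25^2 = 625 ≡ 207 (mod 209)
5^8 ≡ 207^2 = 42849 ≡ 4 (mod 209)
13 = 8 + 4 + 1 in binary powers of 2.
So 5^13 ≡ 4 · 207 · 5 ≡ 169 (mod 209).
Squaring chain: 169 → 137 → 168 → 9; never reaches −1, so base 5 is a Miller–Rabin witness that 209 is composite.

169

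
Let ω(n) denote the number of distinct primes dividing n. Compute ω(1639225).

5

1639225 = 5^2 · 65569
65569 = 7 · 9367
9367 = 17 · 551
551 = 19 · 29
1639225 = 5^2 · 7 · 17 · 19 · 29, which has 5 distinct prime factors.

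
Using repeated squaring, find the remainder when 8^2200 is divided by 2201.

900

8^1 ≡ 8 (mod 2201)
8^2 ≡ 8^2 = 64 ≡ 64 (mod 2201)
8^4 ≡ 64^2 = 4096 ≡ 1895 (mod 2201)
8^8 ≡ 1895^2 = 3591025 ≡ 1194 (mod 2201)
8^16 ≡ 1194^2 = 1425636 ≡ 1589 (mod 2201)
8^32 ≡ 1589^2 = 2524921 ≡ 374 (mod 2201)
8^64 ≡ 374^2 = 139876 ≡ 1213 (mod 2201)
8^128 ≡ 1213^2 = 1471369 ≡ 1101 (mod 2201)
8^256 ≡ 1101^2 = 1212201 ≡ 1651 (mod 2201)
8^512 ≡ 1651^2 = 2725801 ≡ 963 (mod 2201)
8^1024 ≡ 963^2 = 927369 ≡ 748 (mod 2201)
8^2048 ≡ 748^2 = 559504 ≡ 450 (mod 2201)
2200 = 2048 + 128 + 16 + 8 in binary powers of 2.
So 8^2200 ≡ 450 · 1101 · 1589 · 1194 ≡ 900 (mod 2201).
Since 900 ≠ 1, base 8 is a Fermat witness: 2201 is composite.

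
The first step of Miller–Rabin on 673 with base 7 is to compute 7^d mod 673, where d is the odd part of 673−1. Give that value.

673 − 1 = 672 = 2^5 · 21, so d = 21.
7^1 ≡ 7 (mod 673)
7^2 ≡ 7^2 = 49 ≡ 49 (mod 673)
7^4 ≡ 49^2 = 2401 ≡ 382 (mod 673)
7^8 ≡ 382^2 = 145924 ≡ 556 (mod 673)
7^16 ≡ 556^2 = 309136 ≡ 229 (mod 673)
21 = 16 + 4 + 1 in binary powers of 2.
So 7^21 ≡ 229 · 382 · 7 ≡ 589 (mod 673).
Squaring chain: 589 → 326 → 615 → 672 → 1; reaches −1, so base 7 does not prove 673 composite.

589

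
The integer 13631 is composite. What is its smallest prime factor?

43

13631 is odd.
Digit sum 14, not divisible by 3.
Ends in 1: not divisible by 5.
7: 13631 = 7·1947 + 2
11: 13631 = 11·1239 + 2
13: 13631 = 13·1048 + 7
17: 13631 = 17·801 + 14
19: 13631 = 19·717 + 8
23: 13631 = 23·592 + 15
29: 13631 = 29·470 + 1
31: 13631 = 31·439 + 22
37: 13631 = 37·368 + 15
41: 13631 = 41·332 + 19
43: 13631 = 43·317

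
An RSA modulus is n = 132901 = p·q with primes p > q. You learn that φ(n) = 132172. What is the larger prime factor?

383

φ(n) = (p−1)(q−1) = n − (p+q) + 1, so p + q = 132901 − 132172 + 1 = 730.
p and q are the roots of t² − 730t + 132901 = 0.
Discriminant: 730² − 4·132901 = 532900 − 531604 = 1296; √1296 = 36.
q = (730 − 36)/2 = 347, p = (730 + 36)/2 = 383.
Check: 347 · 383 = 132901.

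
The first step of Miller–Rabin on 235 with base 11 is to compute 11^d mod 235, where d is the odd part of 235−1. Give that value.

161

235 − 1 = 234 = 2^1 · 117, so d = 117.
11^1 ≡ 11 (mod 235)
11^2 ≡ 11^2 = 121 ≡ 121 (mod 235)
11^4 ≡ 121^2 = 14641 ≡ 71 (mod 235)
11^8 ≡ 71^2 = 5041 ≡ 106 (mod 235)
11^16 ≡ 106^2 = 11236 ≡ 191 (mod 235)
11^32 ≡ 191^2 = 36481 ≡ 56 (mod 235)
11^64 ≡ 56^2 = 3136 ≡ 81 (mod 235)
117 = 64 + 32 + 16 + 4 + 1 in binary powers of 2.
So 11^117 ≡ 81 · 56 · 191 · 71 · 11 ≡ 161 (mod 235).
Squaring chain: 161; never reaches −1, so base 11 is a Miller–Rabin witness that 235 is composite.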